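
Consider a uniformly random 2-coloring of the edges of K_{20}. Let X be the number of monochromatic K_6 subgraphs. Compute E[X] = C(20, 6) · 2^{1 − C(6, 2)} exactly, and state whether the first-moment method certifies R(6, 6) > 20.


E[X] = C(20, 6) · 2^{1 − 15} = 38760 · 2^{−14} = 38760/16384.
As a reduced fraction: E[X] = 4845/2048 ≈ 2.3657.
Is E[X] < 1? NO.
Since E[X] ≥ 1, the first-moment bound is inconclusive at n = 20; it does NOT by itself certify R(6, 6) > 20.

E[X] = 4845/2048 ≈ 2.3657; E[X] ≥ 1; first-moment method inconclusive here.


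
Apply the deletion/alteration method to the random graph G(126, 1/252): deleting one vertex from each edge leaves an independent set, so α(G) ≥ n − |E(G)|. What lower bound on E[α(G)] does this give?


E[|E(G)|] = C(126, 2)·p = 7875 · (1/252) = 125/4.
E[α(G)] ≥ n − E[|E(G)|] = 126 − 125/4 = 379/4.
Numerically: ≈ 94.750000.
(This is only a lower bound; the true E[α(G)] may be larger.)

E[α(G)] ≥ 379/4 ≈ 94.750000.


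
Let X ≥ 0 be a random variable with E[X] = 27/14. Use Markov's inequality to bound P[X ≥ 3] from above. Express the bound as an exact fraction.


μ = E[X] = 27/14, a = 3.
Markov: P[X ≥ 3] ≤ μ/a = (27/14)/3 = 9/14.
Numerically: ≈ 0.6429.
(Since a = 3 > μ = 1.9286, the bound 9/14 is < 1 and informative.)

P[X ≥ 3] ≤ 9/14 ≈ 0.6429.


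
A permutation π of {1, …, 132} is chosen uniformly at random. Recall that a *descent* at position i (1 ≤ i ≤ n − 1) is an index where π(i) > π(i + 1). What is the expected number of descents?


Write X = Σ X_I over i = 1, …, 131, with X_I the indicator of one descent.
There are 131 indicators.
For each fixed i, the pair (π(i), π(i+1)) is a uniformly random ordered pair of distinct values from {1, …, 132}; by symmetry P[π(i) > π(i+1)] = 1/2.
By linearity: E[X] = 131 · (1/2) = (132 − 1) · (1/2) = 131/2 ≈ 65.500.

E[X] = 131/2 = 65.500.


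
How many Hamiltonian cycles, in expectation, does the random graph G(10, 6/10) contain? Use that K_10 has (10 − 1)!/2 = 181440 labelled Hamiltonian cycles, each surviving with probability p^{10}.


K_10 has (10 − 1)!/2 = 181440 labelled Hamiltonian cycles.
For each such Hamiltonian cycle H, let X_H = 1 if all 10 edges of H are present in G. Then P[X_H = 1] = p^{10} = (3/5)^{10} = 59049/9765625.
By linearity: E[X] = Σ_H E[X_H] = 181440 · p^{10} = 181440 · 59049/9765625 = 2142770112/1953125.
Numerically: E[X] ≈ 1097.1.

E[X] = 181440 · (3/5)^{10} = 2142770112/1953125 ≈ 1097.1.


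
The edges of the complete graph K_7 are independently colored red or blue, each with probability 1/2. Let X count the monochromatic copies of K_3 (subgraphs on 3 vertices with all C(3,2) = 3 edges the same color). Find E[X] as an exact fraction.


Let X = Σ_S X_S over the C(7, 3) = 35 subsets S of size 3, where X_S = 1 if the K_3 on S is monochromatic.
For a fixed S, the K_3 on S has C(3, 2) = 3 edges. P[all 3 edges red] = (1/2)^3, and likewise for blue, so P[monochromatic] = 2·(1/2)^3 = 2^{1 − 3} = 1/4.
By linearity: E[X] = C(7, 3) · 2^{1 − 3} = 35 · 1/4 = 35/4.
Numerically: E[X] ≈ 8.7500.

E[X] = C(7,3)·2^(1−C(3,2)) = 35/4 ≈ 8.7500.


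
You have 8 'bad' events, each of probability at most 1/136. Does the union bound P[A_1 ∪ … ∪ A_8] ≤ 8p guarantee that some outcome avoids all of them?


Union bound: P[∪_{i=1}^{8} A_i] ≤ Σ_i P[A_i] ≤ 8·p = 8·(1/136) = 1/17.
Numerically: 1/17 ≈ 0.0588.
Is 1/17 < 1? YES.
Since P[∪ A_i] ≤ 1/17 < 1, the complement has P[∩ A_i^c] ≥ 1 − 1/17 = 16/17 > 0, so some outcome avoids every A_i.

8·p = 1/17 ≈ 0.0588; existence CERTIFIED by the union bound.


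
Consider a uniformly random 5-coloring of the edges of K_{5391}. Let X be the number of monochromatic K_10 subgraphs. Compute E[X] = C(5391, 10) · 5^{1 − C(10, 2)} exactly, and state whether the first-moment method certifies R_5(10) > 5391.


E[X] = C(5391, 10) · 5^{1 − 45} = 5666344714787188828795213697883 · 5^{−44} = 5666344714787188828795213697883/5684341886080801486968994140625.
As a reduced fraction: E[X] = 5666344714787188828795213697883/5684341886080801486968994140625 ≈ 0.996834.
Is E[X] < 1? YES.
Since E[X] < 1, there exists a 5-coloring of K_{5391} with no monochromatic K_10; hence R_5(10) > 5391.

E[X] = 5666344714787188828795213697883/5684341886080801486968994140625 ≈ 0.996834; E[X] < 1, so R_5(10) > 5391.


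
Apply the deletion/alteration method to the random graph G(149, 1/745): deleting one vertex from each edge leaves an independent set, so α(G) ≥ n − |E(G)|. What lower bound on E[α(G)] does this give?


E[|E(G)|] = C(149, 2)·p = 11026 · (1/745) = 74/5.
E[α(G)] ≥ n − E[|E(G)|] = 149 − 74/5 = 671/5.
Numerically: ≈ 134.200000.
(This is only a lower bound; the true E[α(G)] may be larger.)

E[α(G)] ≥ 671/5 ≈ 134.200000.


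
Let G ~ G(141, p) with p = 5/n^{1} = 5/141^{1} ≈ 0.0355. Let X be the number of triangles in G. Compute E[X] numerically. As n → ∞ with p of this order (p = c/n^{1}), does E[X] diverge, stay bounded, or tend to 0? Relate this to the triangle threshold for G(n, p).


Number of potential triangles: C(141, 3) = 457310.
Each occurs with probability p³ ≈ (0.0355)³ ≈ 4.45916e-05.
By linearity: E[X] = C(141, 3)·p³ ≈ 457310 · 4.45916e-05 ≈ 20.392.
Here α = 1, so p = 5/n is exactly at the triangle threshold p ~ 1/n. Asymptotically E[X] → c³/6 = 5³/6 = 125/6 ≈ 20.833, a bounded constant. In this regime the triangle count is asymptotically Poisson(c³/6).

E[X] ≈ 20.392; in regime p = Θ(1/n^{1}) E[X] stays bounded (at the triangle threshold p ~ 1/n).


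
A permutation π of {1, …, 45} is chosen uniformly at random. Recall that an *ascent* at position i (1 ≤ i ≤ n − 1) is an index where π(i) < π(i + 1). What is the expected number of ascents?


Write X = Σ X_I over i = 1, …, 44, with X_I the indicator of one ascent.
There are 44 indicators.
For each fixed i, the pair (π(i), π(i+1)) is a uniformly random ordered pair of distinct values from {1, …, 45}; by symmetry P[π(i) < π(i+1)] = 1/2.
By linearity: E[X] = 44 · (1/2) = (45 − 1) · (1/2) = 22 ≈ 22.00000.

E[X] = 22 = 22.00000.


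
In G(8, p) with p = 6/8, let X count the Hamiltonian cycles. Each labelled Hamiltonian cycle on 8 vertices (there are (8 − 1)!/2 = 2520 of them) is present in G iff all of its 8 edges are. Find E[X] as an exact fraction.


K_8 has (8 − 1)!/2 = 2520 labelled Hamiltonian cycles.
For each such Hamiltonian cycle H, let X_H = 1 if all 8 edges of H are present in G. Then P[X_H = 1] = p^{8} = (3/4)^{8} = 6561/65536.
By linearity: E[X] = Σ_H E[X_H] = 2520 · p^{8} = 2520 · 6561/65536 = 2066715/8192.
Numerically: E[X] ≈ 252.

E[X] = 2520 · (3/4)^{8} = 2066715/8192 ≈ 252.


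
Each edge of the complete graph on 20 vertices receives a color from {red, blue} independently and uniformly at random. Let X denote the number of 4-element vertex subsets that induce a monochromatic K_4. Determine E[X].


Let X = Σ_S X_S over the C(20, 4) = 4845 subsets S of size 4, where X_S = 1 if the K_4 on S is monochromatic.
For a fixed S, the K_4 on S has C(4, 2) = 6 edges. P[all 6 edges red] = (1/2)^6, and likewise for blue, so P[monochromatic] = 2·(1/2)^6 = 2^{1 − 6} = 1/32.
By linearity of expectation: E[X] = C(20, 4) · 2^{1 − 6} = 4845 · 1/32 = 4845/32.
Numerically: E[X] ≈ 151.406.

E[X] = C(20,4)·2^(1−C(4,2)) = 4845/32 ≈ 151.406.


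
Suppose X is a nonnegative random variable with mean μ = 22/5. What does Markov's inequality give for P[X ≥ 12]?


μ = E[X] = 22/5, a = 12.
Markov: P[X ≥ 12] ≤ μ/a = (22/5)/12 = 11/30.
Numerically: ≈ 0.36667.
(Since a = 12 > μ = 4.40000, the bound 11/30 is < 1 and informative.)

P[X ≥ 12] ≤ 11/30 ≈ 0.36667.


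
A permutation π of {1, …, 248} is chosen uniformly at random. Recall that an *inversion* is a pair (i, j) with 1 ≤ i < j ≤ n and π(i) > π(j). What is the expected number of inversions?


Write X = Σ X_I over the C(248, 2) = 30628 pairs i < j, with X_I the indicator of one inversion.
There are 30628 indicators.
For each fixed pair i < j, the values π(i) and π(j) are two distinct elements of {1, …, 248} in uniformly random order; by symmetry P[π(i) > π(j)] = 1/2.
By linearity: E[X] = 30628 · (1/2) = C(248, 2) · (1/2) = 30628/2 = 15314 ≈ 15314.00000.

E[X] = 15314 = 15314.00000.


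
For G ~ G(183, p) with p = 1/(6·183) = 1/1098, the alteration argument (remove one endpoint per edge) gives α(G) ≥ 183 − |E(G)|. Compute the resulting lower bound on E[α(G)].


E[|E(G)|] = C(183, 2)·p = 16653 · (1/1098) = 91/6.
E[α(G)] ≥ n − E[|E(G)|] = 183 − 91/6 = 1007/6.
Numerically: ≈ 167.83333.
(This is only a lower bound; the true E[α(G)] may be larger.)

E[α(G)] ≥ 1007/6 ≈ 167.83333.


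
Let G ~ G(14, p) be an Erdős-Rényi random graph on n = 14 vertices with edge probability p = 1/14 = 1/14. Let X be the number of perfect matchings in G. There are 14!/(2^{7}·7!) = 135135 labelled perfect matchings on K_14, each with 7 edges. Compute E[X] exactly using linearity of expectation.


K_14 has 14!/(2^{7}·7!) = 135135 labelled perfect matchings.
For each such perfect matching H, let X_H = 1 if all 7 edges of H are present in G. Then P[X_H = 1] = p^{7} = (1/14)^{7} = 1/105413504.
By linearity: E[X] = Σ_H E[X_H] = 135135 · p^{7} = 135135 · 1/105413504 = 19305/15059072.
Numerically: E[X] ≈ 0.00128195.

E[X] = 135135 · (1/14)^{7} = 19305/15059072 ≈ 0.00128195.


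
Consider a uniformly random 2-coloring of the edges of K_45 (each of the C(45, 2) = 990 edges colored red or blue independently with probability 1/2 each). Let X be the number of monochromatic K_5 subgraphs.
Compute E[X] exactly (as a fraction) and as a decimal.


Let X = Σ_S X_S over the C(45, 5) = 1221759 subsets S of size 5, where X_S = 1 if the K_5 on S is monochromatic.
For a fixed S, the K_5 on S has C(5, 2) = 10 edges. P[all 10 edges red] = (1/2)^10, and likewise for blue, so P[monochromatic] = 2·(1/2)^10 = 2^{1 − 10} = 1/512.
Summing: E[X] = C(45, 5) · 2^{1 − 10} = 1221759 · 1/512 = 1221759/512.
Numerically: E[X] ≈ 2386.248047.

E[X] = C(45,5)·2^(1−C(5,2)) = 1221759/512 ≈ 2386.248047.


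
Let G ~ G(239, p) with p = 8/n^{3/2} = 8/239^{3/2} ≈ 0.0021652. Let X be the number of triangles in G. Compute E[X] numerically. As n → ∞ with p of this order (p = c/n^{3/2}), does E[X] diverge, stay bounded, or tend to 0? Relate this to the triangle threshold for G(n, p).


Number of potential triangles: C(239, 3) = 2246839.
Each occurs with probability p³ ≈ (0.0021652)³ ≈ 1.0150312e-08.
By linearity: E[X] = C(239, 3)·p³ ≈ 2246839 · 1.0150312e-08 ≈ 0.02281.
Since α = 3/2 > 1, p = c/n^{3/2} = o(1/n) is below the triangle threshold p ~ 1/n. Asymptotically E[X] ~ (c³/6)·n^{3(1−α)} = (8³/6)·n^{-1.5} → 0, so by Markov's inequality G has no triangles w.h.p.

E[X] ≈ 0.02281; in regime p = Θ(1/n^{3/2}) E[X] tends to 0 (below the triangle threshold p ~ 1/n).


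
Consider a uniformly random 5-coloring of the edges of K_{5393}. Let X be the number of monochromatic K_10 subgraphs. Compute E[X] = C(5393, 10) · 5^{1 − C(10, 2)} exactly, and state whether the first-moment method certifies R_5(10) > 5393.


E[X] = C(5393, 10) · 5^{1 − 45} = 5687418968154238267170642278008 · 5^{−44} = 5687418968154238267170642278008/5684341886080801486968994140625.
As a reduced fraction: E[X] = 5687418968154238267170642278008/5684341886080801486968994140625 ≈ 1.000541.
Is E[X] < 1? NO.
Since E[X] ≥ 1, the first-moment bound is inconclusive at n = 5393; it does NOT by itself certify R_5(10) > 5393.

E[X] = 5687418968154238267170642278008/5684341886080801486968994140625 ≈ 1.000541; E[X] ≥ 1; first-moment method inconclusive here.


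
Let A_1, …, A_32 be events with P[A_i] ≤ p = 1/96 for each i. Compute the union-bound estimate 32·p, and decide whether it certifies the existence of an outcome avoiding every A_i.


Union bound: P[∪_{i=1}^{32} A_i] ≤ Σ_i P[A_i] ≤ 32·p = 32·(1/96) = 1/3.
Numerically: 1/3 ≈ 0.333.
Is 1/3 < 1? YES.
Since P[∪ A_i] ≤ 1/3 < 1, the complement has P[∩ A_i^c] ≥ 1 − 1/3 = 2/3 > 0, so some outcome avoids every A_i.

32·p = 1/3 ≈ 0.333; existence CERTIFIED by the union bound.


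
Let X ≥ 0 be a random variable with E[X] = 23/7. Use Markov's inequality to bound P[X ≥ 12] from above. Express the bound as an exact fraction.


μ = E[X] = 23/7, a = 12.
Markov: P[X ≥ 12] ≤ μ/a = (23/7)/12 = 23/84.
Numerically: ≈ 0.27381.
(Since a = 12 > μ = 3.28571, the bound 23/84 is < 1 and informative.)

P[X ≥ 12] ≤ 23/84 ≈ 0.27381.


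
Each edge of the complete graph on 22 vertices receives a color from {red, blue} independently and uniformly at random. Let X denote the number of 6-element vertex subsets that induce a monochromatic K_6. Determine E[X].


Let X = Σ_S X_S over the C(22, 6) = 74613 subsets S of size 6, where X_S = 1 if the K_6 on S is monochromatic.
For a fixed S, the K_6 on S has C(6, 2) = 15 edges. P[all 15 edges red] = (1/2)^15, and likewise for blue, so P[monochromatic] = 2·(1/2)^15 = 2^{1 − 15} = 1/16384.
Summing: E[X] = C(22, 6) · 2^{1 − 15} = 74613 · 1/16384 = 74613/16384.
Numerically: E[X] ≈ 4.554016.

E[X] = C(22,6)·2^(1−C(6,2)) = 74613/16384 ≈ 4.554016.


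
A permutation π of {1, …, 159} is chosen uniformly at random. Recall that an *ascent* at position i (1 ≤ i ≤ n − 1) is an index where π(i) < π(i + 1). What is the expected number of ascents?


Write X = Σ X_I over i = 1, …, 158, with X_I the indicator of one ascent.
There are 158 indicators.
For each fixed i, the pair (π(i), π(i+1)) is a uniformly random ordered pair of distinct values from {1, …, 159}; by symmetry P[π(i) < π(i+1)] = 1/2.
By linearity: E[X] = 158 · (1/2) = (159 − 1) · (1/2) = 79 ≈ 79.000.

E[X] = 79 = 79.000.


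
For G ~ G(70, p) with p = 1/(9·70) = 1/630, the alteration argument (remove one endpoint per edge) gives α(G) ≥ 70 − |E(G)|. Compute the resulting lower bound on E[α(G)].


E[|E(G)|] = C(70, 2)·p = 2415 · (1/630) = 23/6.
E[α(G)] ≥ n − E[|E(G)|] = 70 − 23/6 = 397/6.
Numerically: ≈ 66.166667.
(This is only a lower bound; the true E[α(G)] may be larger.)

E[α(G)] ≥ 397/6 ≈ 66.166667.


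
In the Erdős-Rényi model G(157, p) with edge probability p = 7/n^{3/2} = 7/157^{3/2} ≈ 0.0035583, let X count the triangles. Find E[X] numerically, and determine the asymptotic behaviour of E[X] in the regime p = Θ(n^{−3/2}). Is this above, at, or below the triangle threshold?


Number of potential triangles: C(157, 3) = 632710.
Each occurs with probability p³ ≈ (0.0035583)³ ≈ 4.5055279e-08.
By linearity: E[X] = C(157, 3)·p³ ≈ 632710 · 4.5055279e-08 ≈ 0.02851.
Since α = 3/2 > 1, p = c/n^{3/2} = o(1/n) is below the triangle threshold p ~ 1/n. Asymptotically E[X] ~ (c³/6)·n^{3(1−α)} = (7³/6)·n^{-1.5} → 0, so by Markov's inequality G has no triangles w.h.p.

E[X] ≈ 0.02851; in regime p = Θ(1/n^{3/2}) E[X] tends to 0 (below the triangle threshold p ~ 1/n).


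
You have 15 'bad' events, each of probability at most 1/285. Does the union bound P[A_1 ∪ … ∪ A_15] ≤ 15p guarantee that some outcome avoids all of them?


Union bound: P[∪_{i=1}^{15} A_i] ≤ Σ_i P[A_i] ≤ 15·p = 15·(1/285) = 1/19.
Numerically: 1/19 ≈ 0.05263.
Is 1/19 < 1? YES.
Since P[∪ A_i] ≤ 1/19 < 1, the complement has P[∩ A_i^c] ≥ 1 − 1/19 = 18/19 > 0, so some outcome avoids every A_i.

15·p = 1/19 ≈ 0.05263; existence CERTIFIED by the union bound.


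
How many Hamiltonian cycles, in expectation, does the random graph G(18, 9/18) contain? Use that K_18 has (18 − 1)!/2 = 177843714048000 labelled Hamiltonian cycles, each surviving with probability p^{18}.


K_18 has (18 − 1)!/2 = 177843714048000 labelled Hamiltonian cycles.
For each such Hamiltonian cycle H, let X_H = 1 if all 18 edges of H are present in G. Then P[X_H = 1] = p^{18} = (1/2)^{18} = 1/262144.
By linearity of expectation: E[X] = Σ_H E[X_H] = 177843714048000 · p^{18} = 177843714048000 · 1/262144 = 10854718875/16.
Numerically: E[X] ≈ 6.784e+08.

E[X] = 177843714048000 · (1/2)^{18} = 10854718875/16 ≈ 6.784e+08.


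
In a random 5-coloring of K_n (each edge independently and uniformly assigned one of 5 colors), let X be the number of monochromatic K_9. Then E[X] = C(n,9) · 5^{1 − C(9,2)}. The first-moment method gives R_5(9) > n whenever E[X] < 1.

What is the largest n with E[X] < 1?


We need C(n, 9) · 5^{1 − 36} < 1, i.e. C(n, 9) < 5^{36 − 1} = 2910383045673370361328125.
Check values of n near the boundary:
  n = 2169: C(2169, 9) = 2879753360044504243499683; 2879753360044504243499683 < 2910383045673370361328125? YES
  n = 2170: C(2170, 9) = 2891746779868845075610510; 2891746779868845075610510 < 2910383045673370361328125? YES
  n = 2171: C(2171, 9) = 2903784578674959601827205; 2903784578674959601827205 < 2910383045673370361328125? YES
  n = 2172: C(2172, 9) = 2915866900084148060642020; 2915866900084148060642020 < 2910383045673370361328125? NO
  n = 2173: C(2173, 9) = 2927993888115921319674265; 2927993888115921319674265 < 2910383045673370361328125? NO
The largest n with C(n, 9) < 2910383045673370361328125 is n = 2171 (where E[X] = 580756915734991920365441/582076609134674072265625 ≈ 0.997733). Hence R_5(9) > 2171, i.e. R_5(9) ≥ 2172.

Largest n = 2171; hence R_5(9) > 2171.


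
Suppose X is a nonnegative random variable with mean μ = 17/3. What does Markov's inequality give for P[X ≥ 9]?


μ = E[X] = 17/3, a = 9.
Markov: P[X ≥ 9] ≤ μ/a = (17/3)/9 = 17/27.
Numerically: ≈ 0.6296.
(Since a = 9 > μ = 5.6667, the bound 17/27 is < 1 and informative.)

P[X ≥ 9] ≤ 17/27 ≈ 0.6296.


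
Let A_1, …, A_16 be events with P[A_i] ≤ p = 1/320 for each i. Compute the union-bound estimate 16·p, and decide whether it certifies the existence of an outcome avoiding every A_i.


Union bound: P[∪_{i=1}^{16} A_i] ≤ Σ_i P[A_i] ≤ 16·p = 16·(1/320) = 1/20.
Numerically: 1/20 ≈ 0.0500.
Is 1/20 < 1? YES.
Since P[∪ A_i] ≤ 1/20 < 1, the complement has P[∩ A_i^c] ≥ 1 − 1/20 = 19/20 > 0, so some outcome avoids every A_i.

16·p = 1/20 ≈ 0.0500; existence CERTIFIED by the union bound.


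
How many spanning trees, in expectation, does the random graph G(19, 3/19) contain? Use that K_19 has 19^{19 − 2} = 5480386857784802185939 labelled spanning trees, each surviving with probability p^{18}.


K_19 has 19^{19 − 2} = 5480386857784802185939 labelled spanning trees.
For each such spanning tree H, let X_H = 1 if all 18 edges of H are present in G. Then P[X_H = 1] = p^{18} = (3/19)^{18} = 387420489/104127350297911241532841.
By linearity: E[X] = Σ_H E[X_H] = 5480386857784802185939 · p^{18} = 5480386857784802185939 · 387420489/104127350297911241532841 = 387420489/19.
Numerically: E[X] ≈ 2.03906e+07.

E[X] = 5480386857784802185939 · (3/19)^{18} = 387420489/19 ≈ 2.03906e+07.


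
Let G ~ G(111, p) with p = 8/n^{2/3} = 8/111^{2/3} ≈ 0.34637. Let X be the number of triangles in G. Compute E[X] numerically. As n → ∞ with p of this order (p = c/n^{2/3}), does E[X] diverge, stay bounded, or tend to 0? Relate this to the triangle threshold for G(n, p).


Number of potential triangles: C(111, 3) = 221815.
Each occurs with probability p³ ≈ (0.34637)³ ≈ 4.1555069e-02.
By linearity: E[X] = C(111, 3)·p³ ≈ 221815 · 4.1555069e-02 ≈ 9217.53754.
Since α = 2/3 < 1, p = c/n^{2/3} ≫ 1/n is above the triangle threshold p ~ 1/n. Asymptotically E[X] ~ (c³/6)·n^{3(1−α)} = (8³/6)·n^{1} → ∞; triangles are abundant w.h.p.

E[X] ≈ 9217.53754; in regime p = Θ(1/n^{2/3}) E[X] diverges (above the triangle threshold p ~ 1/n).


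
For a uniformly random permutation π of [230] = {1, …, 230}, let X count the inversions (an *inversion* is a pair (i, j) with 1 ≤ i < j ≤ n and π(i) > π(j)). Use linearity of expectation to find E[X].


Write X = Σ X_I over the C(230, 2) = 26335 pairs i < j, with X_I the indicator of one inversion.
There are 26335 indicators.
For each fixed pair i < j, the values π(i) and π(j) are two distinct elements of {1, …, 230} in uniformly random order; by symmetry P[π(i) > π(j)] = 1/2.
By linearity: E[X] = 26335 · (1/2) = C(230, 2) · (1/2) = 26335/2 = 26335/2 ≈ 13167.5000.

E[X] = 26335/2 = 13167.5000.


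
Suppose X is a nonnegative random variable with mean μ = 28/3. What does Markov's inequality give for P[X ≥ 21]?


μ = E[X] = 28/3, a = 21.
Markov: P[X ≥ 21] ≤ μ/a = (28/3)/21 = 4/9.
Numerically: ≈ 0.4444.
(Since a = 21 > μ = 9.3333, the bound 4/9 is < 1 and informative.)

P[X ≥ 21] ≤ 4/9 ≈ 0.4444.


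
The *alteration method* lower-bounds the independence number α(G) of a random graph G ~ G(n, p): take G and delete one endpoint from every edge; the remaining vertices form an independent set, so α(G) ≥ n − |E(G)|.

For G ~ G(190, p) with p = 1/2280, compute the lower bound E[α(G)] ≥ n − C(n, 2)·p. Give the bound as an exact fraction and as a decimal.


E[|E(G)|] = C(190, 2)·p = 17955 · (1/2280) = 63/8.
E[α(G)] ≥ n − E[|E(G)|] = 190 − 63/8 = 1457/8.
Numerically: ≈ 182.12500.
(This is only a lower bound; the true E[α(G)] may be larger.)

E[α(G)] ≥ 1457/8 ≈ 182.12500.


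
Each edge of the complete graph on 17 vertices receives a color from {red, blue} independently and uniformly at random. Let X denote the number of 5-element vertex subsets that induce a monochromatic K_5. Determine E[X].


Let X = Σ_S X_S over the C(17, 5) = 6188 subsets S of size 5, where X_S = 1 if the K_5 on S is monochromatic.
For a fixed S, the K_5 on S has C(5, 2) = 10 edges. P[all 10 edges red] = (1/2)^10, and likewise for blue, so P[monochromatic] = 2·(1/2)^10 = 2^{1 − 10} = 1/512.
By linearity of expectation: E[X] = C(17, 5) · 2^{1 − 10} = 6188 · 1/512 = 1547/128.
Numerically: E[X] ≈ 12.0859.

E[X] = C(17,5)·2^(1−C(5,2)) = 1547/128 ≈ 12.0859.


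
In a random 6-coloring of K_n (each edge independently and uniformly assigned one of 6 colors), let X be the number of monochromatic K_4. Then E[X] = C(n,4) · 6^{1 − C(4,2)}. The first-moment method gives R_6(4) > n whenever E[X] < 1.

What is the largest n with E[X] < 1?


We need C(n, 4) · 6^{1 − 6} < 1, i.e. C(n, 4) < 6^{6 − 1} = 7776.
Check values of n near the boundary:
  n = 18: C(18, 4) = 3060; 3060 < 7776? YES
  n = 19: C(19, 4) = 3876; 3876 < 7776? YES
  n = 20: C(20, 4) = 4845; 4845 < 7776? YES
  n = 21: C(21, 4) = 5985; 5985 < 7776? YES
  n = 22: C(22, 4) = 7315; 7315 < 7776? YES
  n = 23: C(23, 4) = 8855; 8855 < 7776? NO
  n = 24: C(24, 4) = 10626; 10626 < 7776? NO
The largest n with C(n, 4) < 7776 is n = 22 (where E[X] = 7315/7776 ≈ 0.9407). Hence R_6(4) > 22, i.e. R_6(4) ≥ 23.

Largest n = 22; hence R_6(4) > 22.


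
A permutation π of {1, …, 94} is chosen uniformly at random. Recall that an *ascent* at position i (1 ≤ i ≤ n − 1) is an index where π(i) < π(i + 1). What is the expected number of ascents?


Write X = Σ X_I over i = 1, …, 93, with X_I the indicator of one ascent.
There are 93 indicators.
For each fixed i, the pair (π(i), π(i+1)) is a uniformly random ordered pair of distinct values from {1, …, 94}; by symmetry P[π(i) < π(i+1)] = 1/2.
By linearity: E[X] = 93 · (1/2) = (94 − 1) · (1/2) = 93/2 ≈ 46.5000.

E[X] = 93/2 = 46.5000.


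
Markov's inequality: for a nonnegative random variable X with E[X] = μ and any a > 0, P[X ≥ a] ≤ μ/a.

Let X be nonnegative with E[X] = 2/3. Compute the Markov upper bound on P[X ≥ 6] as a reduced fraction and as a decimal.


μ = E[X] = 2/3, a = 6.
Markov: P[X ≥ 6] ≤ μ/a = (2/3)/6 = 1/9.
Numerically: ≈ 0.111.
(Since a = 6 > μ = 0.667, the bound 1/9 is < 1 and informative.)

P[X ≥ 6] ≤ 1/9 ≈ 0.111.


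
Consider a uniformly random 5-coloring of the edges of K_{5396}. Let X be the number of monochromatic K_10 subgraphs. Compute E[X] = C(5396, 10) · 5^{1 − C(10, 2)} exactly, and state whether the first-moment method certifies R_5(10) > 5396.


E[X] = C(5396, 10) · 5^{1 − 45} = 5719162629614115244962800316916 · 5^{−44} = 5719162629614115244962800316916/5684341886080801486968994140625.
As a reduced fraction: E[X] = 5719162629614115244962800316916/5684341886080801486968994140625 ≈ 1.0061257.
Is E[X] < 1? NO.
Since E[X] ≥ 1, the first-moment bound is inconclusive at n = 5396; it does NOT by itself certify R_5(10) > 5396.

E[X] = 5719162629614115244962800316916/5684341886080801486968994140625 ≈ 1.0061257; E[X] ≥ 1; first-moment method inconclusive here.


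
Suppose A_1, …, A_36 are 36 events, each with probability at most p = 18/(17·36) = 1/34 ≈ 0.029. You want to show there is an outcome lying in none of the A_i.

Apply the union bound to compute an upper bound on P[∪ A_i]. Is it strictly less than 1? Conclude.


Union bound: P[∪_{i=1}^{36} A_i] ≤ Σ_i P[A_i] ≤ 36·p = 36·(1/34) = 18/17.
Numerically: 18/17 ≈ 1.059.
Is 18/17 < 1? NO.
Since the bound 18/17 is ≥ 1, the union bound is uninformative here; it does NOT by itself certify existence.

36·p = 18/17 ≈ 1.059; existence NOT certified by the union bound.


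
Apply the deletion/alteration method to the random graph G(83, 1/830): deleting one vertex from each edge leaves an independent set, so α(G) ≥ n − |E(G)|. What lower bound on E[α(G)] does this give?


E[|E(G)|] = C(83, 2)·p = 3403 · (1/830) = 41/10.
E[α(G)] ≥ n − E[|E(G)|] = 83 − 41/10 = 789/10.
Numerically: ≈ 78.9000.
(This is only a lower bound; the true E[α(G)] may be larger.)

E[α(G)] ≥ 789/10 ≈ 78.9000.


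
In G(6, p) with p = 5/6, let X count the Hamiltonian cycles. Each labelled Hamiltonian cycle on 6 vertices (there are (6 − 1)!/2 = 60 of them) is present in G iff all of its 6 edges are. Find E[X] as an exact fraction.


K_6 has (6 − 1)!/2 = 60 labelled Hamiltonian cycles.
For each such Hamiltonian cycle H, let X_H = 1 if all 6 edges of H are present in G. Then P[X_H = 1] = p^{6} = (5/6)^{6} = 15625/46656.
By linearity: E[X] = Σ_H E[X_H] = 60 · p^{6} = 60 · 15625/46656 = 78125/3888.
Numerically: E[X] ≈ 20.09.

E[X] = 60 · (5/6)^{6} = 78125/3888 ≈ 20.09.


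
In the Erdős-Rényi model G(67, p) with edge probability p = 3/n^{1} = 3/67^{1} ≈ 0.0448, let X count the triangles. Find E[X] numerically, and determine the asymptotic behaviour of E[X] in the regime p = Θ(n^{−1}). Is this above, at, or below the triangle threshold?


Number of potential triangles: C(67, 3) = 47905.
Each occurs with probability p³ ≈ (0.0448)³ ≈ 8.97717e-05.
By linearity: E[X] = C(67, 3)·p³ ≈ 47905 · 8.97717e-05 ≈ 4.301.
Here α = 1, so p = 3/n is exactly at the triangle threshold p ~ 1/n. Asymptotically E[X] → c³/6 = 3³/6 = 9/2 ≈ 4.500, a bounded constant. In this regime the triangle count is asymptotically Poisson(c³/6).

E[X] ≈ 4.301; in regime p = Θ(1/n^{1}) E[X] stays bounded (at the triangle threshold p ~ 1/n).


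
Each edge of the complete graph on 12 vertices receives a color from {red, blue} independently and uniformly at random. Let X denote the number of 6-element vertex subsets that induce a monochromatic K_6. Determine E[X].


Let X = Σ_S X_S over the C(12, 6) = 924 subsets S of size 6, where X_S = 1 if the K_6 on S is monochromatic.
For a fixed S, the K_6 on S has C(6, 2) = 15 edges. P[all 15 edges red] = (1/2)^15, and likewise for blue, so P[monochromatic] = 2·(1/2)^15 = 2^{1 − 15} = 1/16384.
By linearity of expectation: E[X] = C(12, 6) · 2^{1 − 15} = 924 · 1/16384 = 231/4096.
Numerically: E[X] ≈ 0.0564.

E[X] = C(12,6)·2^(1−C(6,2)) = 231/4096 ≈ 0.0564.


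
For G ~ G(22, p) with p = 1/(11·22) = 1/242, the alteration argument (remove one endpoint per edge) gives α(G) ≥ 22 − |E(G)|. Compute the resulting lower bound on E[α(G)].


E[|E(G)|] = C(22, 2)·p = 231 · (1/242) = 21/22.
E[α(G)] ≥ n − E[|E(G)|] = 22 − 21/22 = 463/22.
Numerically: ≈ 21.04545.
(This is only a lower bound; the true E[α(G)] may be larger.)

E[α(G)] ≥ 463/22 ≈ 21.04545.


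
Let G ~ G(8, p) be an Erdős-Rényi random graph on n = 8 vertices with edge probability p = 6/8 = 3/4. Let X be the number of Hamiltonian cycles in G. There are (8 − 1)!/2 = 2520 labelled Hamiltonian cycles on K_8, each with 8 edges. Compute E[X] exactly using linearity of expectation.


K_8 has (8 − 1)!/2 = 2520 labelled Hamiltonian cycles.
For each such Hamiltonian cycle H, let X_H = 1 if all 8 edges of H are present in G. Then P[X_H = 1] = p^{8} = (3/4)^{8} = 6561/65536.
Summing the indicators: E[X] = Σ_H E[X_H] = 2520 · p^{8} = 2520 · 6561/65536 = 2066715/8192.
Numerically: E[X] ≈ 252.285.

E[X] = 2520 · (3/4)^{8} = 2066715/8192 ≈ 252.285.


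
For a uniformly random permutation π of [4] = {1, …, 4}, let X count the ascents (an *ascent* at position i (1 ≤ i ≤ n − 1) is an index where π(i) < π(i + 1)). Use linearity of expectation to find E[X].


Write X = Σ X_I over i = 1, …, 3, with X_I the indicator of one ascent.
There are 3 indicators.
For each fixed i, the pair (π(i), π(i+1)) is a uniformly random ordered pair of distinct values from {1, …, 4}; by symmetry P[π(i) < π(i+1)] = 1/2.
By linearity: E[X] = 3 · (1/2) = (4 − 1) · (1/2) = 3/2 ≈ 1.500000.

E[X] = 3/2 = 1.500000.


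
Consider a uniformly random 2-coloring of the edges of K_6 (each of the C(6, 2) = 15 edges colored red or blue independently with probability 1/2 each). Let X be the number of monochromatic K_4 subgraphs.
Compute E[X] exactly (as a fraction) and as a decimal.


Let X = Σ_S X_S over the C(6, 4) = 15 subsets S of size 4, where X_S = 1 if the K_4 on S is monochromatic.
For a fixed S, the K_4 on S has C(4, 2) = 6 edges. P[all 6 edges red] = (1/2)^6, and likewise for blue, so P[monochromatic] = 2·(1/2)^6 = 2^{1 − 6} = 1/32.
By linearity of expectation: E[X] = C(6, 4) · 2^{1 − 6} = 15 · 1/32 = 15/32.
Numerically: E[X] ≈ 0.469.

E[X] = C(6,4)·2^(1−C(4,2)) = 15/32 ≈ 0.469.


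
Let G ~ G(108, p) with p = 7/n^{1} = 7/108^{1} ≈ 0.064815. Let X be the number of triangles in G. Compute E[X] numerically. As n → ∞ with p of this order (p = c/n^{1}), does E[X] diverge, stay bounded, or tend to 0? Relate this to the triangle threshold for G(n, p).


Number of potential triangles: C(108, 3) = 204156.
Each occurs with probability p³ ≈ (0.064815)³ ≈ 2.7228446e-04.
By linearity: E[X] = C(108, 3)·p³ ≈ 204156 · 2.7228446e-04 ≈ 55.58851.
Here α = 1, so p = 7/n is exactly at the triangle threshold p ~ 1/n. Asymptotically E[X] → c³/6 = 7³/6 = 343/6 ≈ 57.16667, a bounded constant. In this regime the triangle count is asymptotically Poisson(c³/6).

E[X] ≈ 55.58851; in regime p = Θ(1/n^{1}) E[X] stays bounded (at the triangle threshold p ~ 1/n).


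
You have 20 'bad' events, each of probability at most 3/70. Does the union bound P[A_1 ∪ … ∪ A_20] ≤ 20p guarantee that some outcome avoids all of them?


Union bound: P[∪_{i=1}^{20} A_i] ≤ Σ_i P[A_i] ≤ 20·p = 20·(3/70) = 6/7.
Numerically: 6/7 ≈ 0.857143.
Is 6/7 < 1? YES.
Since P[∪ A_i] ≤ 6/7 < 1, the complement has P[∩ A_i^c] ≥ 1 − 6/7 = 1/7 > 0, so some outcome avoids every A_i.

20·p = 6/7 ≈ 0.857143; existence CERTIFIED by the union bound.


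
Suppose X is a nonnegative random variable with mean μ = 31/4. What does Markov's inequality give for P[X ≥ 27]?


μ = E[X] = 31/4, a = 27.
Markov: P[X ≥ 27] ≤ μ/a = (31/4)/27 = 31/108.
Numerically: ≈ 0.287037.
(Since a = 27 > μ = 7.750000, the bound 31/108 is < 1 and informative.)

P[X ≥ 27] ≤ 31/108 ≈ 0.287037.


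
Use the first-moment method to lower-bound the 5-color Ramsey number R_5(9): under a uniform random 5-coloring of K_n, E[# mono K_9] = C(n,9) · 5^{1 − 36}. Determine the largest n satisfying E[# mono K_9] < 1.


We need C(n, 9) · 5^{1 − 36} < 1, i.e. C(n, 9) < 5^{36 − 1} = 2910383045673370361328125.
Check values of n near the boundary:
  n = 2165: C(2165, 9) = 2832220612024886803272630; 2832220612024886803272630 < 2910383045673370361328125? YES
  n = 2166: C(2166, 9) = 2844037944203015677277940; 2844037944203015677277940 < 2910383045673370361328125? YES
  n = 2167: C(2167, 9) = 2855899084841489792706810; 2855899084841489792706810 < 2910383045673370361328125? YES
  n = 2168: C(2168, 9) = 2867804175977929537095120; 2867804175977929537095120 < 2910383045673370361328125? YES
  n = 2169: C(2169, 9) = 2879753360044504243499683; 2879753360044504243499683 < 2910383045673370361328125? YES
  n = 2170: C(2170, 9) = 2891746779868845075610510; 2891746779868845075610510 < 2910383045673370361328125? YES
  n = 2171: C(2171, 9) = 2903784578674959601827205; 2903784578674959601827205 < 2910383045673370361328125? YES
  n = 2172: C(2172, 9) = 2915866900084148060642020; 2915866900084148060642020 < 2910383045673370361328125? NO
The largest n with C(n, 9) < 2910383045673370361328125 is n = 2171 (where E[X] = 580756915734991920365441/582076609134674072265625 ≈ 0.998). Hence R_5(9) > 2171, i.e. R_5(9) ≥ 2172.

Largest n = 2171; hence R_5(9) > 2171.


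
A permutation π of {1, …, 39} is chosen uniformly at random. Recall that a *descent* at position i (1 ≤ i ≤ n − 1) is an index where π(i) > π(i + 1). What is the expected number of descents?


Write X = Σ X_I over i = 1, …, 38, with X_I the indicator of one descent.
There are 38 indicators.
For each fixed i, the pair (π(i), π(i+1)) is a uniformly random ordered pair of distinct values from {1, …, 39}; by symmetry P[π(i) > π(i+1)] = 1/2.
By linearity: E[X] = 38 · (1/2) = (39 − 1) · (1/2) = 19 ≈ 19.000.

E[X] = 19 = 19.000.


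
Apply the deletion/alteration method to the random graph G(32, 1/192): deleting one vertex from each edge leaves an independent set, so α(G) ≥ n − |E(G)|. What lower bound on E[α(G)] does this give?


E[|E(G)|] = C(32, 2)·p = 496 · (1/192) = 31/12.
E[α(G)] ≥ n − E[|E(G)|] = 32 − 31/12 = 353/12.
Numerically: ≈ 29.4167.
(This is only a lower bound; the true E[α(G)] may be larger.)

E[α(G)] ≥ 353/12 ≈ 29.4167.


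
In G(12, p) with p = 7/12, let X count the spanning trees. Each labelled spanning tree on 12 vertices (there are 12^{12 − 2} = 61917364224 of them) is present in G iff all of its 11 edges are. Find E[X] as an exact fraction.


K_12 has 12^{12 − 2} = 61917364224 labelled spanning trees.
For each such spanning tree H, let X_H = 1 if all 11 edges of H are present in G. Then P[X_H = 1] = p^{11} = (7/12)^{11} = 1977326743/743008370688.
By linearity of expectation: E[X] = Σ_H E[X_H] = 61917364224 · p^{11} = 61917364224 · 1977326743/743008370688 = 1977326743/12.
Numerically: E[X] ≈ 1.65e+08.

E[X] = 61917364224 · (7/12)^{11} = 1977326743/12 ≈ 1.65e+08.


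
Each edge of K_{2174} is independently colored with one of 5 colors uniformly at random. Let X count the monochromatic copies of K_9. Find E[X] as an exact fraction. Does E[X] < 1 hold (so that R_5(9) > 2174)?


E[X] = C(2174, 9) · 5^{1 − 36} = 2940165687188920530702934 · 5^{−35} = 2940165687188920530702934/2910383045673370361328125.
As a reduced fraction: E[X] = 2940165687188920530702934/2910383045673370361328125 ≈ 1.010233.
Is E[X] < 1? NO.
Since E[X] ≥ 1, the first-moment bound is inconclusive at n = 2174; it does NOT by itself certify R_5(9) > 2174.

E[X] = 2940165687188920530702934/2910383045673370361328125 ≈ 1.010233; E[X] ≥ 1; first-moment method inconclusive here.


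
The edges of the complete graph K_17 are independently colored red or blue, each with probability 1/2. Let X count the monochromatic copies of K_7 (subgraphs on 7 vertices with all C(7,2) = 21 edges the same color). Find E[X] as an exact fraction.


Let X = Σ_S X_S over the C(17, 7) = 19448 subsets S of size 7, where X_S = 1 if the K_7 on S is monochromatic.
For a fixed S, the K_7 on S has C(7, 2) = 21 edges. P[all 21 edges red] = (1/2)^21, and likewise for blue, so P[monochromatic] = 2·(1/2)^21 = 2^{1 − 21} = 1/1048576.
By linearity of expectation: E[X] = C(17, 7) · 2^{1 − 21} = 19448 · 1/1048576 = 2431/131072.
Numerically: E[X] ≈ 0.018547.

E[X] = C(17,7)·2^(1−C(7,2)) = 2431/131072 ≈ 0.018547.


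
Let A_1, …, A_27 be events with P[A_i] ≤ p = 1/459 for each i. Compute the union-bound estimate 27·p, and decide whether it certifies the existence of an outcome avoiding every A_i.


Union bound: P[∪_{i=1}^{27} A_i] ≤ Σ_i P[A_i] ≤ 27·p = 27·(1/459) = 1/17.
Numerically: 1/17 ≈ 0.059.
Is 1/17 < 1? YES.
Since P[∪ A_i] ≤ 1/17 < 1, the complement has P[∩ A_i^c] ≥ 1 − 1/17 = 16/17 > 0, so some outcome avoids every A_i.

27·p = 1/17 ≈ 0.059; existence CERTIFIED by the union bound.


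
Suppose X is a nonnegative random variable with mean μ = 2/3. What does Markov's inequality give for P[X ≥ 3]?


μ = E[X] = 2/3, a = 3.
Markov: P[X ≥ 3] ≤ μ/a = (2/3)/3 = 2/9.
Numerically: ≈ 0.222222.
(Since a = 3 > μ = 0.666667, the bound 2/9 is < 1 and informative.)

P[X ≥ 3] ≤ 2/9 ≈ 0.222222.


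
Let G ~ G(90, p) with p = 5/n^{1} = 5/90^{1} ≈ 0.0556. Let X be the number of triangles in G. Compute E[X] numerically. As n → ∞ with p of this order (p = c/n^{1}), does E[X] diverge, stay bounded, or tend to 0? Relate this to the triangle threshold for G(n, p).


Number of potential triangles: C(90, 3) = 117480.
Each occurs with probability p³ ≈ (0.0556)³ ≈ 1.71468e-04.
By linearity: E[X] = C(90, 3)·p³ ≈ 117480 · 1.71468e-04 ≈ 20.144.
Here α = 1, so p = 5/n is exactly at the triangle threshold p ~ 1/n. Asymptotically E[X] → c³/6 = 5³/6 = 125/6 ≈ 20.833, a bounded constant. In this regime the triangle count is asymptotically Poisson(c³/6).

E[X] ≈ 20.144; in regime p = Θ(1/n^{1}) E[X] stays bounded (at the triangle threshold p ~ 1/n).


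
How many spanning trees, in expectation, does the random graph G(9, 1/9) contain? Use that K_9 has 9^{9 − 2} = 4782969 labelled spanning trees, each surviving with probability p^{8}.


K_9 has 9^{9 − 2} = 4782969 labelled spanning trees.
For each such spanning tree H, let X_H = 1 if all 8 edges of H are present in G. Then P[X_H = 1] = p^{8} = (1/9)^{8} = 1/43046721.
Summing the indicators: E[X] = Σ_H E[X_H] = 4782969 · p^{8} = 4782969 · 1/43046721 = 1/9.
Numerically: E[X] ≈ 0.11111.

E[X] = 4782969 · (1/9)^{8} = 1/9 ≈ 0.11111.


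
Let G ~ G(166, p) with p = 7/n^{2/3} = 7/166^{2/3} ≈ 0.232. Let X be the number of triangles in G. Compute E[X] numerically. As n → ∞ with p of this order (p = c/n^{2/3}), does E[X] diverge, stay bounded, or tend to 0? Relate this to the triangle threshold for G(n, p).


Number of potential triangles: C(166, 3) = 748660.
Each occurs with probability p³ ≈ (0.232)³ ≈ 1.24474e-02.
By linearity: E[X] = C(166, 3)·p³ ≈ 748660 · 1.24474e-02 ≈ 9318.855.
Since α = 2/3 < 1, p = c/n^{2/3} ≫ 1/n is above the triangle threshold p ~ 1/n. Asymptotically E[X] ~ (c³/6)·n^{3(1−α)} = (7³/6)·n^{1} → ∞; triangles are abundant w.h.p.

E[X] ≈ 9318.855; in regime p = Θ(1/n^{2/3}) E[X] diverges (above the triangle threshold p ~ 1/n).


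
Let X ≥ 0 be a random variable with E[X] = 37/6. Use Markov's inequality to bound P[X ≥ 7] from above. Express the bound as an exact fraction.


μ = E[X] = 37/6, a = 7.
Markov: P[X ≥ 7] ≤ μ/a = (37/6)/7 = 37/42.
Numerically: ≈ 0.88095.
(Since a = 7 > μ = 6.16667, the bound 37/42 is < 1 and informative.)

P[X ≥ 7] ≤ 37/42 ≈ 0.88095.


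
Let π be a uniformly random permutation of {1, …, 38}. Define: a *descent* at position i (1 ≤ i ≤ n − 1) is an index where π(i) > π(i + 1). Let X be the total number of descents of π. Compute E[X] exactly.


Write X = Σ X_I over i = 1, …, 37, with X_I the indicator of one descent.
There are 37 indicators.
For each fixed i, the pair (π(i), π(i+1)) is a uniformly random ordered pair of distinct values from {1, …, 38}; by symmetry P[π(i) > π(i+1)] = 1/2.
By linearity: E[X] = 37 · (1/2) = (38 − 1) · (1/2) = 37/2 ≈ 18.500000.

E[X] = 37/2 = 18.500000.
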